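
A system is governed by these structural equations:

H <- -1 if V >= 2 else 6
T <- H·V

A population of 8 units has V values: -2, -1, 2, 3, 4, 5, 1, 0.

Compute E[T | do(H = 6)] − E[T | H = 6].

The intervention sets H=6 in all 8 units regardless of V. Recomputing T per unit gives -12, -6, 12, 18, 24, 30, 6, 0; average 9.
E[T|H=6] averages over only the 4 units with H=6 (V = -2, -1, 1, 0): T = -12, -6, 6, 0, mean -3.
Difference = 9 − (-3) = 12.

12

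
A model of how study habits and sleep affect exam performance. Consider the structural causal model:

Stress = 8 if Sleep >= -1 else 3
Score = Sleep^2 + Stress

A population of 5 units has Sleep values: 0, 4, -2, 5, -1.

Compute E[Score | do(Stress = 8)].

do(Stress=8) breaks Stress's dependence on Sleep. With Stress=8 fixed, Score across the units is 8, 24, 12, 33, 9, mean 17.2.

17.2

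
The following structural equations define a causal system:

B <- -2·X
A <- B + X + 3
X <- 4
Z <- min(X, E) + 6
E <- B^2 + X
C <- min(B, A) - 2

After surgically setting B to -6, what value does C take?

-8

Under do(B=-6), the mechanism B <- -2·X is discarded; B is fixed at -6.
A = B + X + 3  [with B=-6, X=4]  = 1
C = min(B, A) - 2  [with B=-6, A=1]  = -8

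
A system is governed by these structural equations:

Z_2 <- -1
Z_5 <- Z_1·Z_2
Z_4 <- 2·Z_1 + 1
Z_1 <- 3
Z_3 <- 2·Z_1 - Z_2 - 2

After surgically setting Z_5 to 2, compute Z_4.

7

The intervention breaks the incoming arrows to Z_5: Z_5 <- Z_1·Z_2 no longer applies, and Z_5 = 2.
Since Z_4 is not a descendant of the intervened variable, it is unaffected.
Z_4 = 2·Z_1 + 1  [with Z_1=3]  = 7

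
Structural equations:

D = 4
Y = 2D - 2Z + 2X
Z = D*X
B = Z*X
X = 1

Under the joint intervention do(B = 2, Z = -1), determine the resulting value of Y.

12

Under do(B = 2, Z = -1), each intervened variable's structural equation is replaced by its fixed value.
Y = 2D - 2Z + 2X  [with D=4, Z=-1, X=1]  = 12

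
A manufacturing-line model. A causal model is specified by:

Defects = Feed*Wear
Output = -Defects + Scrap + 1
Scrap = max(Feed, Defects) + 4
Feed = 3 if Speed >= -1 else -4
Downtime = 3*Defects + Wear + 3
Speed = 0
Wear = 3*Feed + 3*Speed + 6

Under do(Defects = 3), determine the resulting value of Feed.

The intervention breaks the incoming arrows to Defects: Defects = Feed*Wear no longer applies, and Defects = 3.
Since Feed is not a descendant of the intervened variable, it is unaffected.
Feed = 3 if Speed >= -1 else -4  [with Speed=0]  = 3

3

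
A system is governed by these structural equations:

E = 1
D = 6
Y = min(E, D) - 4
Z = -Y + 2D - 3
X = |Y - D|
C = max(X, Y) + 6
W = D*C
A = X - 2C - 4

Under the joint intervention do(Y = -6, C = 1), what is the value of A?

6

Setting Y = -6, C = 1 by intervention discards those variables' equations.
X = |Y - D|  [with Y=-6, D=6]  = 12
A = X - 2C - 4  [with X=12, C=1]  = 6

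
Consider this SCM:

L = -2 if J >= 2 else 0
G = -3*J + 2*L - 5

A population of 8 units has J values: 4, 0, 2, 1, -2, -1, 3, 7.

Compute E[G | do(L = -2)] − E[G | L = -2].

The intervention sets L=-2 in all 8 units regardless of J. Recomputing G per unit gives -21, -9, -15, -12, -3, -6, -18, -30; average -14.25.
E[G|L=-2] averages over only the 4 units with L=-2 (J = 4, 2, 3, 7): G = -21, -15, -18, -30, mean -21.
Difference = -14.25 − (-21) = 6.75.

6.75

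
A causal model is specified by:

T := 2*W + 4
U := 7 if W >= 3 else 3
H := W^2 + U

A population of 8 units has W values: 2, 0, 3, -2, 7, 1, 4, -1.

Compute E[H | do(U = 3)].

13.5

do(U=3) breaks U's dependence on W. With U=3 fixed, H across the units is 7, 3, 12, 7, 52, 4, 19, 4, mean 13.5.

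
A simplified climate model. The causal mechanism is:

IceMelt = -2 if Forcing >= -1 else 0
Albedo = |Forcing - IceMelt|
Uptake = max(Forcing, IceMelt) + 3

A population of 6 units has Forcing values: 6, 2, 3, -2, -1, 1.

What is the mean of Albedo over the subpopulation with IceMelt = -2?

4.2

E[Albedo|IceMelt=-2] averages over only the 5 units with IceMelt=-2 (Forcing = 6, 2, 3, -1, 1): Albedo = 8, 4, 5, 1, 3, mean 4.2.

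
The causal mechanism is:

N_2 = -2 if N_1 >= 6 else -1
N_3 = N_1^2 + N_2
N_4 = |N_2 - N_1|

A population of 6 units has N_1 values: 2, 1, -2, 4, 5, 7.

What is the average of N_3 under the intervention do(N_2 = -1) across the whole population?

15.5

Every unit gets N_2=-1 under the intervention. N_3 values become 3, 0, 3, 15, 24, 48; E[N_3|do(N_2=-1)] = 15.5.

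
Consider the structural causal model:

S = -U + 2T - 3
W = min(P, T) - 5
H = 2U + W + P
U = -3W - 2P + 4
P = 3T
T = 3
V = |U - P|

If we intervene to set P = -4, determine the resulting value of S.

-36

do(P=-4) replaces the equation P = 3T with the constant P = -4.
W = min(P, T) - 5  [with P=-4, T=3]  = -9
U = -3W - 2P + 4  [with W=-9, P=-4]  = 39
S = -U + 2T - 3  [with U=39, T=3]  = -36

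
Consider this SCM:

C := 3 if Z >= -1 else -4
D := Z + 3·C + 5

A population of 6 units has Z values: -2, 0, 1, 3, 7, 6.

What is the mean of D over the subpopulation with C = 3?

Conditioning on C=3 selects the 5 unit(s) with Z ∈ {0, 1, 3, 7, 6}. Their D values: 14, 15, 17, 21, 20. Mean = 17.4.

17.4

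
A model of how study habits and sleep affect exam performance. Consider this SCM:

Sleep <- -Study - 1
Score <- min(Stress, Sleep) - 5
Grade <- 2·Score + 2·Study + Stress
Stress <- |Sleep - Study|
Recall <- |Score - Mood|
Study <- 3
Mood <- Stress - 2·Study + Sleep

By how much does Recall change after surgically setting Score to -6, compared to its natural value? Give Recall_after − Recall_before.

Under do(Score=-6), the mechanism Score <- min(Stress, Sleep) - 5 is discarded; Score is fixed at -6.
Sleep = -Study - 1  [with Study=3]  = -4
Stress = |Sleep - Study|  [with Sleep=-4, Study=3]  = 7
Mood = Stress - 2·Study + Sleep  [with Stress=7, Study=3, Sleep=-4]  = -3
Recall = |Score - Mood|  [with Score=-6, Mood=-3]  = 3
Without intervention: Sleep = -Study - 1  [with Study=3]  = -4; Stress = |Sleep - Study|  [with Sleep=-4, Study=3]  = 7; Score = min(Stress, Sleep) - 5  [with Stress=7, Sleep=-4]  = -9; Mood = Stress - 2·Study + Sleep  [with Stress=7, Study=3, Sleep=-4]  = -3; Recall = |Score - Mood|  [with Score=-9, Mood=-3]  = 6.
Change = 3 − 6 = -3.

-3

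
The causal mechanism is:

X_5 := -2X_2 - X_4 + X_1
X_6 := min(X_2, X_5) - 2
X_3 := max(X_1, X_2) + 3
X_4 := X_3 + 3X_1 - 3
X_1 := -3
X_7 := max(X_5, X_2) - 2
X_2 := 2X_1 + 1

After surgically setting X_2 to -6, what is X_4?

Under do(X_2=-6), the mechanism X_2 := 2X_1 + 1 is discarded; X_2 is fixed at -6.
X_3 = max(X_1, X_2) + 3  [with X_1=-3, X_2=-6]  = 0
X_4 = X_3 + 3X_1 - 3  [with X_3=0, X_1=-3]  = -12

-12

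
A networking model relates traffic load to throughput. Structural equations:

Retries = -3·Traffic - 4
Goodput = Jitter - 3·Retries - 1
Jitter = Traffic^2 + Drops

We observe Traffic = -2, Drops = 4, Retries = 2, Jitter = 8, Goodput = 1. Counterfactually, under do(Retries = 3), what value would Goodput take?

do(Retries=3) replaces the equation Retries = -3·Traffic - 4 with the constant Retries = 3.
Jitter = Traffic^2 + Drops  [with Traffic=-2, Drops=4]  = 8
Goodput = Jitter - 3·Retries - 1  [with Jitter=8, Retries=3]  = -2

-2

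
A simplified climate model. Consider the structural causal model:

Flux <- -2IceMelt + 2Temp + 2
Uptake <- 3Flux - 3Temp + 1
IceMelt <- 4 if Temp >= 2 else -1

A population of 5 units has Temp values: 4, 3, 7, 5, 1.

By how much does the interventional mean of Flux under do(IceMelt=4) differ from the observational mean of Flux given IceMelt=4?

do(IceMelt=4) breaks IceMelt's dependence on Temp. With IceMelt=4 fixed, Flux across the units is 2, 0, 8, 4, -4, mean 2.
Observing IceMelt=4 restricts to units where IceMelt's equation naturally yields 4: Temp ∈ {4, 3, 7, 5}. In that subpopulation Flux = 2, 0, 8, 4, mean 3.5.
Difference = 2 − 3.5 = -1.5.

-1.5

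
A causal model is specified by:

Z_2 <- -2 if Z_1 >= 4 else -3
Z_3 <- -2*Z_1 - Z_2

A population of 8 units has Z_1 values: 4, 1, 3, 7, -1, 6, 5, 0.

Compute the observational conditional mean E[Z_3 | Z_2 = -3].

Observing Z_2=-3 restricts to units where Z_2's equation naturally yields -3: Z_1 ∈ {1, 3, -1, 0}. In that subpopulation Z_3 = 1, -3, 5, 3, mean 1.5.

1.5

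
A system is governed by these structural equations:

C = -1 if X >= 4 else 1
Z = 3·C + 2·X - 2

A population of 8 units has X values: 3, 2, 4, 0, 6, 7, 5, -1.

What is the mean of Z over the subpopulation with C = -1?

Observing C=-1 restricts to units where C's equation naturally yields -1: X ∈ {4, 6, 7, 5}. In that subpopulation Z = 3, 7, 9, 5, mean 6.

6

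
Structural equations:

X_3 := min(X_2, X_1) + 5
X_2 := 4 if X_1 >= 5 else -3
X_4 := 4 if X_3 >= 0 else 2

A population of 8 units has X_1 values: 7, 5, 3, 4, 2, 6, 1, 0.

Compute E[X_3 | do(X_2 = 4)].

7.75

Every unit gets X_2=4 under the intervention. X_3 values become 9, 9, 8, 9, 7, 9, 6, 5; E[X_3|do(X_2=4)] = 7.75.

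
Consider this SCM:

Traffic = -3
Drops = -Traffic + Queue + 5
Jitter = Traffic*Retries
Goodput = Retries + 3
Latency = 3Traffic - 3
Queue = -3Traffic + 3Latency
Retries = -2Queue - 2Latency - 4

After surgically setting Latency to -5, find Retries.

18

do(Latency=-5) replaces the equation Latency = 3Traffic - 3 with the constant Latency = -5.
Queue = -3Traffic + 3Latency  [with Traffic=-3, Latency=-5]  = -6
Retries = -2Queue - 2Latency - 4  [with Queue=-6, Latency=-5]  = 18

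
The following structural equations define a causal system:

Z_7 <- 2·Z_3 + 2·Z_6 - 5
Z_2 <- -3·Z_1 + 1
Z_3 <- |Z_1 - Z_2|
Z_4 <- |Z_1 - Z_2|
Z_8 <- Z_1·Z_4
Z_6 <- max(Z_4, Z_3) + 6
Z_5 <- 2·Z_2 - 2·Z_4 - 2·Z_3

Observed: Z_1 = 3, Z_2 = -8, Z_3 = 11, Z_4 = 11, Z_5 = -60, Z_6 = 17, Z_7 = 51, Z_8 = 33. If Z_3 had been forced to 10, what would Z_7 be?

49

The intervention breaks the incoming arrows to Z_3: Z_3 <- |Z_1 - Z_2| no longer applies, and Z_3 = 10.
Z_2 = -3·Z_1 + 1  [with Z_1=3]  = -8
Z_4 = |Z_1 - Z_2|  [with Z_1=3, Z_2=-8]  = 11
Z_6 = max(Z_4, Z_3) + 6  [with Z_4=11, Z_3=10]  = 17
Z_7 = 2·Z_3 + 2·Z_6 - 5  [with Z_3=10, Z_6=17]  = 49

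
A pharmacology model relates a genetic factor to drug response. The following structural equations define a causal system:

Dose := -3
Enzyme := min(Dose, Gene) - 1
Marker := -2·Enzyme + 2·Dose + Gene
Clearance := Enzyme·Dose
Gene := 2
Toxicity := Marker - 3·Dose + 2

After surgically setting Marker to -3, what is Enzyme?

Under do(Marker=-3), the mechanism Marker := -2·Enzyme + 2·Dose + Gene is discarded; Marker is fixed at -3.
Since Enzyme is not a descendant of the intervened variable, it is unaffected.
Enzyme = min(Dose, Gene) - 1  [with Dose=-3, Gene=2]  = -4

-4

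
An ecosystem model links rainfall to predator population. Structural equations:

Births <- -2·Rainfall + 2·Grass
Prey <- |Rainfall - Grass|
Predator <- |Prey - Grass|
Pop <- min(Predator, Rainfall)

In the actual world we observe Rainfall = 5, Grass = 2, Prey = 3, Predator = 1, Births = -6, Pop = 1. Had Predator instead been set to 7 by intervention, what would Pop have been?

Under do(Predator=7), the mechanism Predator <- |Prey - Grass| is discarded; Predator is fixed at 7.
Pop = min(Predator, Rainfall)  [with Predator=7, Rainfall=5]  = 5

5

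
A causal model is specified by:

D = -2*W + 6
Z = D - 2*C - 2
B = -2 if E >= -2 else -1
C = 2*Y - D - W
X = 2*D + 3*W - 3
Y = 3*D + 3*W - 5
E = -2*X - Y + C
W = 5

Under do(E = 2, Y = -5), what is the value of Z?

16

Under do(E = 2, Y = -5), each intervened variable's structural equation is replaced by its fixed value.
D = -2*W + 6  [with W=5]  = -4
C = 2*Y - D - W  [with Y=-5, D=-4, W=5]  = -11
Z = D - 2*C - 2  [with D=-4, C=-11]  = 16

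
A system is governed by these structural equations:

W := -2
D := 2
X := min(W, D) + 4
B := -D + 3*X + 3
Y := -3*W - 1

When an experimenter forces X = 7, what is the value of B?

22

The intervention breaks the incoming arrows to X: X := min(W, D) + 4 no longer applies, and X = 7.
B = -D + 3*X + 3  [with D=2, X=7]  = 22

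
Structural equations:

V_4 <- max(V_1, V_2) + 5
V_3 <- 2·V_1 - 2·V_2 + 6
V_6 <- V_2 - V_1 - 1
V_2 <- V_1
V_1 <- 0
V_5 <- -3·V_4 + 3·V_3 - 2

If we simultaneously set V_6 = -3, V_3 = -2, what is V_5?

-23

Under do(V_6 = -3, V_3 = -2), each intervened variable's structural equation is replaced by its fixed value.
V_2 = V_1  [with V_1=0]  = 0
V_4 = max(V_1, V_2) + 5  [with V_1=0, V_2=0]  = 5
V_5 = -3·V_4 + 3·V_3 - 2  [with V_4=5, V_3=-2]  = -23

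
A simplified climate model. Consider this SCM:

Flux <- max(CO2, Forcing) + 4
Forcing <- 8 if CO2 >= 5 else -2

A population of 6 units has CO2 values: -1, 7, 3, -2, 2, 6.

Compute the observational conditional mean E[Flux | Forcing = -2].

4.5

Conditioning on Forcing=-2 selects the 4 unit(s) with CO2 ∈ {-1, 3, -2, 2}. Their Flux values: 3, 7, 2, 6. Mean = 4.5.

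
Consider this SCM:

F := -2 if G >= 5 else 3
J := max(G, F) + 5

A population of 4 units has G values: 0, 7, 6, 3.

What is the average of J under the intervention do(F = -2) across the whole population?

Every unit gets F=-2 under the intervention. J values become 5, 12, 11, 8; E[J|do(F=-2)] = 9.

9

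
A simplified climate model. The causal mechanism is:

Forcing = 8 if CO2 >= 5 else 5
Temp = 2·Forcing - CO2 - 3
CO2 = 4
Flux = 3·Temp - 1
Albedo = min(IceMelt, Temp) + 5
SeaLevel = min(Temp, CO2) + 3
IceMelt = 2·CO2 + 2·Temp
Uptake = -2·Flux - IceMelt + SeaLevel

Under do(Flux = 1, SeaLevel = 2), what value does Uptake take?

-14

Under do(Flux = 1, SeaLevel = 2), each intervened variable's structural equation is replaced by its fixed value.
Forcing = 8 if CO2 >= 5 else 5  [with CO2=4]  = 5
Temp = 2·Forcing - CO2 - 3  [with Forcing=5, CO2=4]  = 3
IceMelt = 2·CO2 + 2·Temp  [with CO2=4, Temp=3]  = 14
Uptake = -2·Flux - IceMelt + SeaLevel  [with Flux=1, IceMelt=14, SeaLevel=2]  = -14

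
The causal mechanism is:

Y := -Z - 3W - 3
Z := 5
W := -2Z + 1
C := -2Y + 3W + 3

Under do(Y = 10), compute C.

-44

The intervention breaks the incoming arrows to Y: Y := -Z - 3W - 3 no longer applies, and Y = 10.
W = -2Z + 1  [with Z=5]  = -9
C = -2Y + 3W + 3  [with Y=10, W=-9]  = -44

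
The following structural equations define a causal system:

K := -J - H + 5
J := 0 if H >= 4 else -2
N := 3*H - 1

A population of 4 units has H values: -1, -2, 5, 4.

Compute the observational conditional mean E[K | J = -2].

E[K|J=-2] averages over only the 2 units with J=-2 (H = -1, -2): K = 8, 9, mean 8.5.

8.5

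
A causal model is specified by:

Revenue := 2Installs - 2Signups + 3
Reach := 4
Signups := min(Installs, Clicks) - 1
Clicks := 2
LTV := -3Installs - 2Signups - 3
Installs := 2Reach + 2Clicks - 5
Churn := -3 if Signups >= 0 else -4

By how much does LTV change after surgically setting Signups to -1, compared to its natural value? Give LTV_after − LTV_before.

The intervention breaks the incoming arrows to Signups: Signups := min(Installs, Clicks) - 1 no longer applies, and Signups = -1.
Installs = 2Reach + 2Clicks - 5  [with Reach=4, Clicks=2]  = 7
LTV = -3Installs - 2Signups - 3  [with Installs=7, Signups=-1]  = -22
Without intervention: Installs = 2Reach + 2Clicks - 5  [with Reach=4, Clicks=2]  = 7; Signups = min(Installs, Clicks) - 1  [with Installs=7, Clicks=2]  = 1; LTV = -3Installs - 2Signups - 3  [with Installs=7, Signups=1]  = -26.
Change = -22 − (-26) = 4.

4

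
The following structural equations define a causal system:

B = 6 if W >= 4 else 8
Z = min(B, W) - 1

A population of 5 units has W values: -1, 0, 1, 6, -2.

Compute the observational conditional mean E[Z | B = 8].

E[Z|B=8] averages over only the 4 units with B=8 (W = -1, 0, 1, -2): Z = -2, -1, 0, -3, mean -1.5.

-1.5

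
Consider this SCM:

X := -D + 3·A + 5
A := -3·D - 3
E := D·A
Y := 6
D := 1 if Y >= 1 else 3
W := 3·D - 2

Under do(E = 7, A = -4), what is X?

-8

Setting E = 7, A = -4 by intervention discards those variables' equations.
D = 1 if Y >= 1 else 3  [with Y=6]  = 1
X = -D + 3·A + 5  [with D=1, A=-4]  = -8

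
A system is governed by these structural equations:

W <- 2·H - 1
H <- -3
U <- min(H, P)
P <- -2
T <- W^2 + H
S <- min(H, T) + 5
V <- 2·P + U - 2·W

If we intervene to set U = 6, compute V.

16

The intervention breaks the incoming arrows to U: U <- min(H, P) no longer applies, and U = 6.
W = 2·H - 1  [with H=-3]  = -7
V = 2·P + U - 2·W  [with P=-2, U=6, W=-7]  = 16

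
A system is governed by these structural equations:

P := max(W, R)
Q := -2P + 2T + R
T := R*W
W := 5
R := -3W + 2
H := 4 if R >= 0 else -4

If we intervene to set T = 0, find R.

Under do(T=0), the mechanism T := R*W is discarded; T is fixed at 0.
Since R is not a descendant of the intervened variable, it is unaffected.
R = -3W + 2  [with W=5]  = -13

-13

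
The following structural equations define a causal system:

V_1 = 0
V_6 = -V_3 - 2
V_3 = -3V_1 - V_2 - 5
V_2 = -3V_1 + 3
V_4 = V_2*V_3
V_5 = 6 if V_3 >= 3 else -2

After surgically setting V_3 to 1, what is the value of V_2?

Under do(V_3=1), the mechanism V_3 = -3V_1 - V_2 - 5 is discarded; V_3 is fixed at 1.
Since V_2 is not a descendant of the intervened variable, it is unaffected.
V_2 = -3V_1 + 3  [with V_1=0]  = 3

3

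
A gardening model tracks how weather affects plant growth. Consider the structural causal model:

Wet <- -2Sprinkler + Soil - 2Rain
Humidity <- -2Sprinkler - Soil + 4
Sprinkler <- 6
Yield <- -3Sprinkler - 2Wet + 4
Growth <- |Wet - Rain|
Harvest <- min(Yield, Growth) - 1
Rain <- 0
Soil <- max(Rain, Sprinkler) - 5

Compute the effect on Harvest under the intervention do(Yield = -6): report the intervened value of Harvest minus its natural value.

-14

do(Yield=-6) replaces the equation Yield <- -3Sprinkler - 2Wet + 4 with the constant Yield = -6.
Soil = max(Rain, Sprinkler) - 5  [with Rain=0, Sprinkler=6]  = 1
Wet = -2Sprinkler + Soil - 2Rain  [with Sprinkler=6, Soil=1, Rain=0]  = -11
Growth = |Wet - Rain|  [with Wet=-11, Rain=0]  = 11
Harvest = min(Yield, Growth) - 1  [with Yield=-6, Growth=11]  = -7
Without intervention: Soil = max(Rain, Sprinkler) - 5  [with Rain=0, Sprinkler=6]  = 1; Wet = -2Sprinkler + Soil - 2Rain  [with Sprinkler=6, Soil=1, Rain=0]  = -11; Growth = |Wet - Rain|  [with Wet=-11, Rain=0]  = 11; Yield = -3Sprinkler - 2Wet + 4  [with Sprinkler=6, Wet=-11]  = 8; Harvest = min(Yield, Growth) - 1  [with Yield=8, Growth=11]  = 7.
Change = -7 − 7 = -14.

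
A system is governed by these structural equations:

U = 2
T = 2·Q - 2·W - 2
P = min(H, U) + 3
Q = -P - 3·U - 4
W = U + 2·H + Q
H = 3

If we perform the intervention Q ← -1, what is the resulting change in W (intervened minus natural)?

Intervening sets Q = -1 and removes its equation (Q = -P - 3·U - 4).
W = U + 2·H + Q  [with U=2, H=3, Q=-1]  = 7
Without intervention: P = min(H, U) + 3  [with H=3, U=2]  = 5; Q = -P - 3·U - 4  [with P=5, U=2]  = -15; W = U + 2·H + Q  [with U=2, H=3, Q=-15]  = -7.
Change = 7 − (-7) = 14.

14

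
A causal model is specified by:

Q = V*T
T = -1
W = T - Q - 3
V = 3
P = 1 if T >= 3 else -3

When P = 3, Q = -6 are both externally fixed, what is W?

2

Under do(P = 3, Q = -6), each intervened variable's structural equation is replaced by its fixed value.
W = T - Q - 3  [with T=-1, Q=-6]  = 2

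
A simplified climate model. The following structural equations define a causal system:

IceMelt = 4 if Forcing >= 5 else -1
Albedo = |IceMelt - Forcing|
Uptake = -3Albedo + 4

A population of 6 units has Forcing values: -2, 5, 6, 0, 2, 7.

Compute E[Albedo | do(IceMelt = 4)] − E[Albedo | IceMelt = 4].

The intervention sets IceMelt=4 in all 6 units regardless of Forcing. Recomputing Albedo per unit gives 6, 1, 2, 4, 2, 3; average 3.
Conditioning on IceMelt=4 selects the 3 unit(s) with Forcing ∈ {5, 6, 7}. Their Albedo values: 1, 2, 3. Mean = 2.
Difference = 3 − 2 = 1.

1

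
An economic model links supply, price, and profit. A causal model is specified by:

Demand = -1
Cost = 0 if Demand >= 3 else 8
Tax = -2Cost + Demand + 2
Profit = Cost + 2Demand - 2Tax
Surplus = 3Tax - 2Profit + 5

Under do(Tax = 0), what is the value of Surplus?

-7

do(Tax=0) replaces the equation Tax = -2Cost + Demand + 2 with the constant Tax = 0.
Cost = 0 if Demand >= 3 else 8  [with Demand=-1]  = 8
Profit = Cost + 2Demand - 2Tax  [with Cost=8, Demand=-1, Tax=0]  = 6
Surplus = 3Tax - 2Profit + 5  [with Tax=0, Profit=6]  = -7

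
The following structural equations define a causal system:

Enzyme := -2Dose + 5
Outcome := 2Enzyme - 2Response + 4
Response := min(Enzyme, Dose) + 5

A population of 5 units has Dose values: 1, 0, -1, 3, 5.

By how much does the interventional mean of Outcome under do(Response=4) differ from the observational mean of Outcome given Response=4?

-2.4

do(Response=4) breaks Response's dependence on Dose. With Response=4 fixed, Outcome across the units is 2, 6, 10, -6, -14, mean -0.4.
E[Outcome|Response=4] averages over only the 2 units with Response=4 (Dose = -1, 3): Outcome = 10, -6, mean 2.
Difference = -0.4 − 2 = -2.4.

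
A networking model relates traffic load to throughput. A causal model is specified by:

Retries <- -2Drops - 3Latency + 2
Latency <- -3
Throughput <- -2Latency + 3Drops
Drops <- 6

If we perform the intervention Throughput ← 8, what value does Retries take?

-1

Under do(Throughput=8), the mechanism Throughput <- -2Latency + 3Drops is discarded; Throughput is fixed at 8.
Since Retries is not a descendant of the intervened variable, it is unaffected.
Retries = -2Drops - 3Latency + 2  [with Drops=6, Latency=-3]  = -1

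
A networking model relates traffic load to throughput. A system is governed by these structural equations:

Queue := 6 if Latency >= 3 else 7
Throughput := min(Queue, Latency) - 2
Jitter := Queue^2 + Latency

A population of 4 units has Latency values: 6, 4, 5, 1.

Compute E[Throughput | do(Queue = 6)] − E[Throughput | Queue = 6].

-1

do(Queue=6) breaks Queue's dependence on Latency. With Queue=6 fixed, Throughput across the units is 4, 2, 3, -1, mean 2.
Conditioning on Queue=6 selects the 3 unit(s) with Latency ∈ {6, 4, 5}. Their Throughput values: 4, 2, 3. Mean = 3.
Difference = 2 − 3 = -1.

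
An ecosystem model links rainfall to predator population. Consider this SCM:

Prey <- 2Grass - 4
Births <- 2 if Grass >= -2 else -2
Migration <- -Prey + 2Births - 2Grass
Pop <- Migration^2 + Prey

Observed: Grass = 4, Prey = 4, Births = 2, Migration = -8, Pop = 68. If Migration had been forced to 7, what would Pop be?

Intervening sets Migration = 7 and removes its equation (Migration <- -Prey + 2Births - 2Grass).
Prey = 2Grass - 4  [with Grass=4]  = 4
Pop = Migration^2 + Prey  [with Migration=7, Prey=4]  = 53

53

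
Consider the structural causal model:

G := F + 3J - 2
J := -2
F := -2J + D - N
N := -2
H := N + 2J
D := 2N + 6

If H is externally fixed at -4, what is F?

8

do(H=-4) replaces the equation H := N + 2J with the constant H = -4.
No directed path runs from H to F, so F keeps its natural value.
D = 2N + 6  [with N=-2]  = 2
F = -2J + D - N  [with J=-2, D=2, N=-2]  = 8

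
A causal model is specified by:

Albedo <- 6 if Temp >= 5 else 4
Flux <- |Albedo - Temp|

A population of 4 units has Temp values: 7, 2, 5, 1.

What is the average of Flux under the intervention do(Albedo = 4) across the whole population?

do(Albedo=4) breaks Albedo's dependence on Temp. With Albedo=4 fixed, Flux across the units is 3, 2, 1, 3, mean 2.25.

2.25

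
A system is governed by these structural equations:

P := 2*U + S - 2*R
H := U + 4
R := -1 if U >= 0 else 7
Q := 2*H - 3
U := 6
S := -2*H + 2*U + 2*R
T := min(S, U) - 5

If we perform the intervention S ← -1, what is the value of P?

Intervening sets S = -1 and removes its equation (S := -2*H + 2*U + 2*R).
R = -1 if U >= 0 else 7  [with U=6]  = -1
P = 2*U + S - 2*R  [with U=6, S=-1, R=-1]  = 13

13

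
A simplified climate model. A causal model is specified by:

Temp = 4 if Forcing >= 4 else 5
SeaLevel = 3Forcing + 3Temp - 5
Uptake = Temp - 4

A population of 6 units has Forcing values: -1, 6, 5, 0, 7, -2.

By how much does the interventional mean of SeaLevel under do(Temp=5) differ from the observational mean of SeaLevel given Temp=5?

10.5

do(Temp=5) breaks Temp's dependence on Forcing. With Temp=5 fixed, SeaLevel across the units is 7, 28, 25, 10, 31, 4, mean 17.5.
Conditioning on Temp=5 selects the 3 unit(s) with Forcing ∈ {-1, 0, -2}. Their SeaLevel values: 7, 10, 4. Mean = 7.
Difference = 17.5 − 7 = 10.5.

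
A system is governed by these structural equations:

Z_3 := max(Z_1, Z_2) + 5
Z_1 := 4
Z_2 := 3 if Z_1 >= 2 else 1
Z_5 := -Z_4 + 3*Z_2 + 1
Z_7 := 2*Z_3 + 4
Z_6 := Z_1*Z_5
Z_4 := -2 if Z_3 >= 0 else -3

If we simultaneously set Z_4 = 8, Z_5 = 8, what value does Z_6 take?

32

The joint intervention fixes Z_4 = 8, Z_5 = 8, removing each variable's own equation.
Z_6 = Z_1*Z_5  [with Z_1=4, Z_5=8]  = 32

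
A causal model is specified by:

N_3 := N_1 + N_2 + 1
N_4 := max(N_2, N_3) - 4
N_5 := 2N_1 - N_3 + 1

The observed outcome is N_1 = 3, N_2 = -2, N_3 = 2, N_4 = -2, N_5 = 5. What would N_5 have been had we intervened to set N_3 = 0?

do(N_3=0) replaces the equation N_3 := N_1 + N_2 + 1 with the constant N_3 = 0.
N_5 = 2N_1 - N_3 + 1  [with N_1=3, N_3=0]  = 7

7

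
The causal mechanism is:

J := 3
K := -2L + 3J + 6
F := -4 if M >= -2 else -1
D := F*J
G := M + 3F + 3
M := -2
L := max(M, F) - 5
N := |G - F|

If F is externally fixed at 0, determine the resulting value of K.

25

The intervention breaks the incoming arrows to F: F := -4 if M >= -2 else -1 no longer applies, and F = 0.
L = max(M, F) - 5  [with M=-2, F=0]  = -5
K = -2L + 3J + 6  [with L=-5, J=3]  = 25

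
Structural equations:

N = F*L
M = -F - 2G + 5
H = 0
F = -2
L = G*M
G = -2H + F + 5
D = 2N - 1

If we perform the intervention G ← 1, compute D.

The intervention breaks the incoming arrows to G: G = -2H + F + 5 no longer applies, and G = 1.
M = -F - 2G + 5  [with F=-2, G=1]  = 5
L = G*M  [with G=1, M=5]  = 5
N = F*L  [with F=-2, L=5]  = -10
D = 2N - 1  [with N=-10]  = -21

-21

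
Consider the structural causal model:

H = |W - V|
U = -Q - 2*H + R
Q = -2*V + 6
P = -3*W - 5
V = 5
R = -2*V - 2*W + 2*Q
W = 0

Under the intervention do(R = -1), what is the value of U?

-7

The intervention breaks the incoming arrows to R: R = -2*V - 2*W + 2*Q no longer applies, and R = -1.
H = |W - V|  [with W=0, V=5]  = 5
Q = -2*V + 6  [with V=5]  = -4
U = -Q - 2*H + R  [with Q=-4, H=5, R=-1]  = -7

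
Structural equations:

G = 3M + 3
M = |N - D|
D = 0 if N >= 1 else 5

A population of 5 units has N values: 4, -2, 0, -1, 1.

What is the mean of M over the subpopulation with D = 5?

6

Observing D=5 restricts to units where D's equation naturally yields 5: N ∈ {-2, 0, -1}. In that subpopulation M = 7, 5, 6, mean 6.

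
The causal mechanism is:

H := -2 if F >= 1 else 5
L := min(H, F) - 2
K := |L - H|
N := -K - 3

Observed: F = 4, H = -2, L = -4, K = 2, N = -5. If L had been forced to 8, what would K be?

10

The intervention breaks the incoming arrows to L: L := min(H, F) - 2 no longer applies, and L = 8.
H = -2 if F >= 1 else 5  [with F=4]  = -2
K = |L - H|  [with L=8, H=-2]  = 10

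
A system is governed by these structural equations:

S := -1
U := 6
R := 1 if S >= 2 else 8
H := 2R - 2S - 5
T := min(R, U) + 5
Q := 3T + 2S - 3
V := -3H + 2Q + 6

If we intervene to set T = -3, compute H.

The intervention breaks the incoming arrows to T: T := min(R, U) + 5 no longer applies, and T = -3.
Since H is not a descendant of the intervened variable, it is unaffected.
R = 1 if S >= 2 else 8  [with S=-1]  = 8
H = 2R - 2S - 5  [with R=8, S=-1]  = 13

13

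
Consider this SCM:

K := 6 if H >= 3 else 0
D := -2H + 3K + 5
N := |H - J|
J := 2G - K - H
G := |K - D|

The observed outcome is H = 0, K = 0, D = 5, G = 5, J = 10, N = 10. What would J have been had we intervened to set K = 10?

do(K=10) replaces the equation K := 6 if H >= 3 else 0 with the constant K = 10.
D = -2H + 3K + 5  [with H=0, K=10]  = 35
G = |K - D|  [with K=10, D=35]  = 25
J = 2G - K - H  [with G=25, K=10, H=0]  = 40

40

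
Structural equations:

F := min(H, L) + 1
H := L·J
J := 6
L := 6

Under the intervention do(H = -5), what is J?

Under do(H=-5), the mechanism H := L·J is discarded; H is fixed at -5.
J is not downstream of the intervention, so its value is determined by the original equations.

6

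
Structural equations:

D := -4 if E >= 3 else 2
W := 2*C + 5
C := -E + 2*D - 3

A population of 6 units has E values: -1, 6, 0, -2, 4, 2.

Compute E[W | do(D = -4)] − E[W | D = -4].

Under do(D=-4), D's equation is replaced by D=-4 for every unit. Per-unit W: -15, -29, -17, -13, -25, -21. Mean = -20.
Observing D=-4 restricts to units where D's equation naturally yields -4: E ∈ {6, 4}. In that subpopulation W = -29, -25, mean -27.
Difference = -20 − (-27) = 7.

7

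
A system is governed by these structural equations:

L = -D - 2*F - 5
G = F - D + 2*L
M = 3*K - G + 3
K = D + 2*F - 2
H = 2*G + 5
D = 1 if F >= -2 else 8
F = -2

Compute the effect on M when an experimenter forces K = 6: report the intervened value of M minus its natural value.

33

Intervening sets K = 6 and removes its equation (K = D + 2*F - 2).
D = 1 if F >= -2 else 8  [with F=-2]  = 1
L = -D - 2*F - 5  [with D=1, F=-2]  = -2
G = F - D + 2*L  [with F=-2, D=1, L=-2]  = -7
M = 3*K - G + 3  [with K=6, G=-7]  = 28
Without intervention: D = 1 if F >= -2 else 8  [with F=-2]  = 1; L = -D - 2*F - 5  [with D=1, F=-2]  = -2; G = F - D + 2*L  [with F=-2, D=1, L=-2]  = -7; K = D + 2*F - 2  [with D=1, F=-2]  = -5; M = 3*K - G + 3  [with K=-5, G=-7]  = -5.
Change = 28 − (-5) = 33.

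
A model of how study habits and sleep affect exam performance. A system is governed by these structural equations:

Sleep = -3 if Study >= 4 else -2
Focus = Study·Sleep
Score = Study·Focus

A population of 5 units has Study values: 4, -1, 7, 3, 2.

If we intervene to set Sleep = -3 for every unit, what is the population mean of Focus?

-9

The intervention sets Sleep=-3 in all 5 units regardless of Study. Recomputing Focus per unit gives -12, 3, -21, -9, -6; average -9.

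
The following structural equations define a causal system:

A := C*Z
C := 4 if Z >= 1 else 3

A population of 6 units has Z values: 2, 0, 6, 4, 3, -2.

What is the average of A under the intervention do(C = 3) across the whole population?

6.5

Under do(C=3), C's equation is replaced by C=3 for every unit. Per-unit A: 6, 0, 18, 12, 9, -6. Mean = 6.5.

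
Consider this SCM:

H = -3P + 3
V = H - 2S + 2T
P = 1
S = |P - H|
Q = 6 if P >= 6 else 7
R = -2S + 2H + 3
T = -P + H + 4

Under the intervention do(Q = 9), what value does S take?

1

do(Q=9) replaces the equation Q = 6 if P >= 6 else 7 with the constant Q = 9.
S is not downstream of the intervention, so its value is determined by the original equations.
H = -3P + 3  [with P=1]  = 0
S = |P - H|  [with P=1, H=0]  = 1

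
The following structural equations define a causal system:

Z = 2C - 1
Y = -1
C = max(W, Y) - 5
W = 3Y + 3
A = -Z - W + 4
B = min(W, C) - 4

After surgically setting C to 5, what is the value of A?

-5

The intervention breaks the incoming arrows to C: C = max(W, Y) - 5 no longer applies, and C = 5.
W = 3Y + 3  [with Y=-1]  = 0
Z = 2C - 1  [with C=5]  = 9
A = -Z - W + 4  [with Z=9, W=0]  = -5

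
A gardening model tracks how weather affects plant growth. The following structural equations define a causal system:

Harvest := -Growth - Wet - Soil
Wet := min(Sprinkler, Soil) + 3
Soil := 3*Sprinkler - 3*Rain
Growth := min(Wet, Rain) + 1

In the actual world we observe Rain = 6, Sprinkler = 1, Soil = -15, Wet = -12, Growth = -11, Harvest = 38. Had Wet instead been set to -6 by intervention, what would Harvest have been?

26

Under do(Wet=-6), the mechanism Wet := min(Sprinkler, Soil) + 3 is discarded; Wet is fixed at -6.
Soil = 3*Sprinkler - 3*Rain  [with Sprinkler=1, Rain=6]  = -15
Growth = min(Wet, Rain) + 1  [with Wet=-6, Rain=6]  = -5
Harvest = -Growth - Wet - Soil  [with Growth=-5, Wet=-6, Soil=-15]  = 26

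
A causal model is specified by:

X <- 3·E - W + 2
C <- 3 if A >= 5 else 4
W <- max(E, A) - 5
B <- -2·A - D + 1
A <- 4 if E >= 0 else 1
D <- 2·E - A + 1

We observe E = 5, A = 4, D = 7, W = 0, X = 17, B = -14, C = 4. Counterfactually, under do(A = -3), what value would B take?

Under do(A=-3), the mechanism A <- 4 if E >= 0 else 1 is discarded; A is fixed at -3.
D = 2·E - A + 1  [with E=5, A=-3]  = 14
B = -2·A - D + 1  [with A=-3, D=14]  = -7

-7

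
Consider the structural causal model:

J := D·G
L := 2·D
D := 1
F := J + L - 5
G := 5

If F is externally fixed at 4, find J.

5

do(F=4) replaces the equation F := J + L - 5 with the constant F = 4.
J is not downstream of the intervention, so its value is determined by the original equations.
J = D·G  [with D=1, G=5]  = 5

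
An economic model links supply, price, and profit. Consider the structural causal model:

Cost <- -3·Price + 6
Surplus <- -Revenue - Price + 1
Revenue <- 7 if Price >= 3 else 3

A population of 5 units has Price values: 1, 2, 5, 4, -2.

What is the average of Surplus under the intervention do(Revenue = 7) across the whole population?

do(Revenue=7) breaks Revenue's dependence on Price. With Revenue=7 fixed, Surplus across the units is -7, -8, -11, -10, -4, mean -8.

-8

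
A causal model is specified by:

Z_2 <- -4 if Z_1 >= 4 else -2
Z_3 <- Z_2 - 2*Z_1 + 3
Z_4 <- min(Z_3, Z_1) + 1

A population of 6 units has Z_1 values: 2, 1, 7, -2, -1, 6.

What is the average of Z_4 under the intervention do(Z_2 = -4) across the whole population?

do(Z_2=-4) breaks Z_2's dependence on Z_1. With Z_2=-4 fixed, Z_4 across the units is -4, -2, -14, -1, 0, -12, mean -5.5.

-5.5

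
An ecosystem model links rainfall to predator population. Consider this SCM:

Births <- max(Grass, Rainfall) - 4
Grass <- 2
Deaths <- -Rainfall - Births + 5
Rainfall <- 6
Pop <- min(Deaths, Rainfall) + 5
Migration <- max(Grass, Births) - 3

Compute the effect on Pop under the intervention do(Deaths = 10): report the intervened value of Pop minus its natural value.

Under do(Deaths=10), the mechanism Deaths <- -Rainfall - Births + 5 is discarded; Deaths is fixed at 10.
Pop = min(Deaths, Rainfall) + 5  [with Deaths=10, Rainfall=6]  = 11
Without intervention: Births = max(Grass, Rainfall) - 4  [with Grass=2, Rainfall=6]  = 2; Deaths = -Rainfall - Births + 5  [with Rainfall=6, Births=2]  = -3; Pop = min(Deaths, Rainfall) + 5  [with Deaths=-3, Rainfall=6]  = 2.
Change = 11 − 2 = 9.

9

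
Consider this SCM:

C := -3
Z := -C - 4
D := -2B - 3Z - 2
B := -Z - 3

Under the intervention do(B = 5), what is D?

-9

The intervention breaks the incoming arrows to B: B := -Z - 3 no longer applies, and B = 5.
Z = -C - 4  [with C=-3]  = -1
D = -2B - 3Z - 2  [with B=5, Z=-1]  = -9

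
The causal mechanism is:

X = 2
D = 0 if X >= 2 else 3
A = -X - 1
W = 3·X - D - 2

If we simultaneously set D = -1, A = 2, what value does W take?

5

The joint intervention fixes D = -1, A = 2, removing each variable's own equation.
W = 3·X - D - 2  [with X=2, D=-1]  = 5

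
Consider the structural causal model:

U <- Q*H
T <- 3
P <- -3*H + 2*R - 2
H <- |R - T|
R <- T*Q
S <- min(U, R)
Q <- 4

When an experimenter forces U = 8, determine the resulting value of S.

Under do(U=8), the mechanism U <- Q*H is discarded; U is fixed at 8.
R = T*Q  [with T=3, Q=4]  = 12
S = min(U, R)  [with U=8, R=12]  = 8

8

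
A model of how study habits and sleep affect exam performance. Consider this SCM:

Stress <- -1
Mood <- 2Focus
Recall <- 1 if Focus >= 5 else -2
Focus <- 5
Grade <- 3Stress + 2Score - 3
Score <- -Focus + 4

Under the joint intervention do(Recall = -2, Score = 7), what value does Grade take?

8

The joint intervention fixes Recall = -2, Score = 7, removing each variable's own equation.
Grade = 3Stress + 2Score - 3  [with Stress=-1, Score=7]  = 8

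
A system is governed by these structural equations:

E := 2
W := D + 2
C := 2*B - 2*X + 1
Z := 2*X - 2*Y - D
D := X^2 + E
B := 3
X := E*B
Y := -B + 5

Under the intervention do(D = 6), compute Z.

2

do(D=6) replaces the equation D := X^2 + E with the constant D = 6.
X = E*B  [with E=2, B=3]  = 6
Y = -B + 5  [with B=3]  = 2
Z = 2*X - 2*Y - D  [with X=6, Y=2, D=6]  = 2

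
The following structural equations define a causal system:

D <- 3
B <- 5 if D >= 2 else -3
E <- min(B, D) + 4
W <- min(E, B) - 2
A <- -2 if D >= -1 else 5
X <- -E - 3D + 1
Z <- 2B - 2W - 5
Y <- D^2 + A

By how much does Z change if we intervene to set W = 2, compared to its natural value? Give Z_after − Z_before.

The intervention breaks the incoming arrows to W: W <- min(E, B) - 2 no longer applies, and W = 2.
B = 5 if D >= 2 else -3  [with D=3]  = 5
Z = 2B - 2W - 5  [with B=5, W=2]  = 1
Without intervention: B = 5 if D >= 2 else -3  [with D=3]  = 5; E = min(B, D) + 4  [with B=5, D=3]  = 7; W = min(E, B) - 2  [with E=7, B=5]  = 3; Z = 2B - 2W - 5  [with B=5, W=3]  = -1.
Change = 1 − (-1) = 2.

2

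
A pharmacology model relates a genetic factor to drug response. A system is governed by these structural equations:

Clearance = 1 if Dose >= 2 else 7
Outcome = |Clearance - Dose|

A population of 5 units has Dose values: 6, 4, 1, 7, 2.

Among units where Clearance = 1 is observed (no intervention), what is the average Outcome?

3.75

Observing Clearance=1 restricts to units where Clearance's equation naturally yields 1: Dose ∈ {6, 4, 7, 2}. In that subpopulation Outcome = 5, 3, 6, 1, mean 3.75.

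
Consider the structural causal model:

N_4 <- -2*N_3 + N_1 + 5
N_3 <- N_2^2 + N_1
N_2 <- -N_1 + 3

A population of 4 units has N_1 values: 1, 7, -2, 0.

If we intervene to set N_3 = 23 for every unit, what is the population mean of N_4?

Every unit gets N_3=23 under the intervention. N_4 values become -40, -34, -43, -41; E[N_4|do(N_3=23)] = -39.5.

-39.5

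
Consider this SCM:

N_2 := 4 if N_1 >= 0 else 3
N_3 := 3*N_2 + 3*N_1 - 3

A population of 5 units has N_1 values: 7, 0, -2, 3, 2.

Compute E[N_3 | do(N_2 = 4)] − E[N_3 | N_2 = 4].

-3

do(N_2=4) breaks N_2's dependence on N_1. With N_2=4 fixed, N_3 across the units is 30, 9, 3, 18, 15, mean 15.
Conditioning on N_2=4 selects the 4 unit(s) with N_1 ∈ {7, 0, 3, 2}. Their N_3 values: 30, 9, 18, 15. Mean = 18.
Difference = 15 − 18 = -3.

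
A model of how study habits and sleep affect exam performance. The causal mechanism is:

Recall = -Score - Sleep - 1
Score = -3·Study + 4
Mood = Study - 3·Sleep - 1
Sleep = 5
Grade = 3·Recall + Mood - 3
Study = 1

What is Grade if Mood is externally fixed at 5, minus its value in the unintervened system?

20

Under do(Mood=5), the mechanism Mood = Study - 3·Sleep - 1 is discarded; Mood is fixed at 5.
Score = -3·Study + 4  [with Study=1]  = 1
Recall = -Score - Sleep - 1  [with Score=1, Sleep=5]  = -7
Grade = 3·Recall + Mood - 3  [with Recall=-7, Mood=5]  = -19
Without intervention: Score = -3·Study + 4  [with Study=1]  = 1; Mood = Study - 3·Sleep - 1  [with Study=1, Sleep=5]  = -15; Recall = -Score - Sleep - 1  [with Score=1, Sleep=5]  = -7; Grade = 3·Recall + Mood - 3  [with Recall=-7, Mood=-15]  = -39.
Change = -19 − (-39) = 20.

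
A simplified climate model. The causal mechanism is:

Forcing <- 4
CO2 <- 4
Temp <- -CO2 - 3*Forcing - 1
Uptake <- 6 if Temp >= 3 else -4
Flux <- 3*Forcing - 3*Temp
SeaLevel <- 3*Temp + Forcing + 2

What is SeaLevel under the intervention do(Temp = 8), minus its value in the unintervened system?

75

The intervention breaks the incoming arrows to Temp: Temp <- -CO2 - 3*Forcing - 1 no longer applies, and Temp = 8.
SeaLevel = 3*Temp + Forcing + 2  [with Temp=8, Forcing=4]  = 30
Without intervention: Temp = -CO2 - 3*Forcing - 1  [with CO2=4, Forcing=4]  = -17; SeaLevel = 3*Temp + Forcing + 2  [with Temp=-17, Forcing=4]  = -45.
Change = 30 − (-45) = 75.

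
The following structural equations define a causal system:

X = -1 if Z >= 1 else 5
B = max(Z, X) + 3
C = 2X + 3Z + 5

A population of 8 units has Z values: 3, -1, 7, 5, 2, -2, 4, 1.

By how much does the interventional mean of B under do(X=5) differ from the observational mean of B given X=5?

Every unit gets X=5 under the intervention. B values become 8, 8, 10, 8, 8, 8, 8, 8; E[B|do(X=5)] = 8.25.
E[B|X=5] averages over only the 2 units with X=5 (Z = -1, -2): B = 8, 8, mean 8.
Difference = 8.25 − 8 = 0.25.

0.25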